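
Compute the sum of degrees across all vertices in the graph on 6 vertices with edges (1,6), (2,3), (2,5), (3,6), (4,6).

Step 1: Count edges incident to each vertex:
  deg(1) = 1 (neighbors: 6)
  deg(2) = 2 (neighbors: 3, 5)
  deg(3) = 2 (neighbors: 2, 6)
  deg(4) = 1 (neighbors: 6)
  deg(5) = 1 (neighbors: 2)
  deg(6) = 3 (neighbors: 1, 3, 4)

Step 2: Sum all degrees:
  1 + 2 + 2 + 1 + 1 + 3 = 10

Verification: sum of degrees = 2 * |E| = 2 * 5 = 10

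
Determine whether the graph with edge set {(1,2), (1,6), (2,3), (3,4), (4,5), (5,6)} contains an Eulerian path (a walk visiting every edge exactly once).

Step 1: Find the degree of each vertex:
  deg(1) = 2
  deg(2) = 2
  deg(3) = 2
  deg(4) = 2
  deg(5) = 2
  deg(6) = 2

Step 2: Count vertices with odd degree:
  All vertices have even degree (0 odd-degree vertices)

Step 3: Apply Euler's theorem:
  - Eulerian circuit exists iff graph is connected and all vertices have even degree
  - Eulerian path exists iff graph is connected and has 0 or 2 odd-degree vertices

Graph is connected with 0 odd-degree vertices.
Both Eulerian circuit and Eulerian path exist.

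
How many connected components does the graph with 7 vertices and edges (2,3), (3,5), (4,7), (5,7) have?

Step 1: Build adjacency list from edges:
  1: (none)
  2: 3
  3: 2, 5
  4: 7
  5: 3, 7
  6: (none)
  7: 4, 5

Step 2: Run BFS/DFS from vertex 1:
  Visited: {1}
  Reached 1 of 7 vertices

Step 3: Only 1 of 7 vertices reached. Graph is disconnected.
Connected components: {1}, {2, 3, 4, 5, 7}, {6}
Number of connected components: 3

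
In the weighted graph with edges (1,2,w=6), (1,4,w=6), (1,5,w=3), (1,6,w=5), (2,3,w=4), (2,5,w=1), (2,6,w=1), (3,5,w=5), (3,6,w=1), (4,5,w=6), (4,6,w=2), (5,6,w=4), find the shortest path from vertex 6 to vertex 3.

Step 1: Build adjacency list with weights:
  1: 2(w=6), 4(w=6), 5(w=3), 6(w=5)
  2: 1(w=6), 3(w=4), 5(w=1), 6(w=1)
  3: 2(w=4), 5(w=5), 6(w=1)
  4: 1(w=6), 5(w=6), 6(w=2)
  5: 1(w=3), 2(w=1), 3(w=5), 4(w=6), 6(w=4)
  6: 1(w=5), 2(w=1), 3(w=1), 4(w=2), 5(w=4)

Step 2: Apply Dijkstra's algorithm from vertex 6:
  Visit vertex 6 (distance=0)
    Update dist[1] = 5
    Update dist[2] = 1
    Update dist[3] = 1
    Update dist[4] = 2
    Update dist[5] = 4
  Visit vertex 2 (distance=1)
    Update dist[5] = 2
  Visit vertex 3 (distance=1)

Step 3: Shortest path: 6 -> 3
Total weight: 1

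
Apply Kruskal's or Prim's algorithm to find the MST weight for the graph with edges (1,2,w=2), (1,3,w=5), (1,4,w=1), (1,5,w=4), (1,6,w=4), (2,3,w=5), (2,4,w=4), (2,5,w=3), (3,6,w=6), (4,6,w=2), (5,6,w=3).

Apply Kruskal's algorithm (sort edges by weight, add if no cycle):

Sorted edges by weight:
  (1,4) w=1
  (1,2) w=2
  (4,6) w=2
  (2,5) w=3
  (5,6) w=3
  (1,6) w=4
  (1,5) w=4
  (2,4) w=4
  (1,3) w=5
  (2,3) w=5
  (3,6) w=6

Add edge (1,4) w=1 -- no cycle. Running total: 1
Add edge (1,2) w=2 -- no cycle. Running total: 3
Add edge (4,6) w=2 -- no cycle. Running total: 5
Add edge (2,5) w=3 -- no cycle. Running total: 8
Skip edge (5,6) w=3 -- would create cycle
Skip edge (1,6) w=4 -- would create cycle
Skip edge (1,5) w=4 -- would create cycle
Skip edge (2,4) w=4 -- would create cycle
Add edge (1,3) w=5 -- no cycle. Running total: 13

MST edges: (1,4,w=1), (1,2,w=2), (4,6,w=2), (2,5,w=3), (1,3,w=5)
Total MST weight: 1 + 2 + 2 + 3 + 5 = 13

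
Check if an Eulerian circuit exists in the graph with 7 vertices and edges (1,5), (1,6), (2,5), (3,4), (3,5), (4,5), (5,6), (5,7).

Step 1: Find the degree of each vertex:
  deg(1) = 2
  deg(2) = 1
  deg(3) = 2
  deg(4) = 2
  deg(5) = 6
  deg(6) = 2
  deg(7) = 1

Step 2: Count vertices with odd degree:
  Odd-degree vertices: 2, 7 (2 total)

Step 3: Apply Euler's theorem:
  - Eulerian circuit exists iff graph is connected and all vertices have even degree
  - Eulerian path exists iff graph is connected and has 0 or 2 odd-degree vertices

Graph is connected with exactly 2 odd-degree vertices (2, 7).
Eulerian path exists (starting and ending at the odd-degree vertices), but no Eulerian circuit.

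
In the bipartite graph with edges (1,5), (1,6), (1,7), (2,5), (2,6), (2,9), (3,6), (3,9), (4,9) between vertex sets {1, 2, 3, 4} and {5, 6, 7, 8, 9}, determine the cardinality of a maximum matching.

Step 1: List the neighbors of each left vertex:
  1: 5, 6, 7
  2: 5, 6, 9
  3: 6, 9
  4: 9

Step 2: Greedily match left vertices, then look for augmenting paths:
  Match 1 -- 7
  Match 2 -- 5
  Match 3 -- 6
  Match 4 -- 9
  No augmenting path remains.

Step 3: Verify this is maximum:
  Matching size 4 = min(|L|, |R|) = min(4, 5), which is an upper bound, so this matching is maximum.

Maximum matching: {(1,7), (2,5), (3,6), (4,9)}
Size: 4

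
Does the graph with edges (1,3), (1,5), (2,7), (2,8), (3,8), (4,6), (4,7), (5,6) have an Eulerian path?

Step 1: Find the degree of each vertex:
  deg(1) = 2
  deg(2) = 2
  deg(3) = 2
  deg(4) = 2
  deg(5) = 2
  deg(6) = 2
  deg(7) = 2
  deg(8) = 2

Step 2: Count vertices with odd degree:
  All vertices have even degree (0 odd-degree vertices)

Step 3: Apply Euler's theorem:
  - Eulerian circuit exists iff graph is connected and all vertices have even degree
  - Eulerian path exists iff graph is connected and has 0 or 2 odd-degree vertices

Graph is connected with 0 odd-degree vertices.
Both Eulerian circuit and Eulerian path exist.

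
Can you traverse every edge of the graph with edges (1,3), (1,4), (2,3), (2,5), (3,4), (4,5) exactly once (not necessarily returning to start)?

Step 1: Find the degree of each vertex:
  deg(1) = 2
  deg(2) = 2
  deg(3) = 3
  deg(4) = 3
  deg(5) = 2

Step 2: Count vertices with odd degree:
  Odd-degree vertices: 3, 4 (2 total)

Step 3: Apply Euler's theorem:
  - Eulerian circuit exists iff graph is connected and all vertices have even degree
  - Eulerian path exists iff graph is connected and has 0 or 2 odd-degree vertices

Graph is connected with exactly 2 odd-degree vertices (3, 4).
Eulerian path exists (starting and ending at the odd-degree vertices), but no Eulerian circuit.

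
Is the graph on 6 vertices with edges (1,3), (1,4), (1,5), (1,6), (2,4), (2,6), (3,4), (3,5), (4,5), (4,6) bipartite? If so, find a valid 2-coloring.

Step 1: Attempt 2-coloring using BFS:
  Start at vertex 1, assign color 0
  Color vertex 3 with color 1 (neighbor of 1)
  Color vertex 4 with color 1 (neighbor of 1)
  Color vertex 5 with color 1 (neighbor of 1)
  Color vertex 6 with color 1 (neighbor of 1)

Step 2: Conflict found! Vertices 3 and 4 are adjacent but have the same color.
This means the graph contains an odd cycle.

The graph is NOT bipartite.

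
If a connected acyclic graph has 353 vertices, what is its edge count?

A tree on n vertices always has exactly n - 1 edges.
For n = 353: edges = 353 - 1 = 352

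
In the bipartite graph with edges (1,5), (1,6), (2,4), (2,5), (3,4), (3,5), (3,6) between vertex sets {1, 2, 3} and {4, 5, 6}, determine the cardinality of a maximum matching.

Step 1: List the neighbors of each left vertex:
  1: 5, 6
  2: 4, 5
  3: 4, 5, 6

Step 2: Greedily match left vertices, then look for augmenting paths:
  Match 1 -- 5
  Match 2 -- 4
  Match 3 -- 6
  No augmenting path remains.

Step 3: Verify this is maximum:
  Matching size 3 = min(|L|, |R|) = min(3, 3), which is an upper bound, so this matching is maximum.

Maximum matching: {(1,5), (2,4), (3,6)}
Size: 3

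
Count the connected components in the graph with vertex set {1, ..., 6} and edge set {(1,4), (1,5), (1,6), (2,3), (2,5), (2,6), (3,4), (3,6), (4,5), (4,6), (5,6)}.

Step 1: Build adjacency list from edges:
  1: 4, 5, 6
  2: 3, 5, 6
  3: 2, 4, 6
  4: 1, 3, 5, 6
  5: 1, 2, 4, 6
  6: 1, 2, 3, 4, 5

Step 2: Run BFS/DFS from vertex 1:
  Visited: {1, 4, 5, 6, 3, 2}
  Reached 6 of 6 vertices

Step 3: All 6 vertices reached from vertex 1, so the graph is connected.
Number of connected components: 1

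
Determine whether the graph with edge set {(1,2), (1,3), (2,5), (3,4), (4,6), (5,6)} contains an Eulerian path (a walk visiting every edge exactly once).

Step 1: Find the degree of each vertex:
  deg(1) = 2
  deg(2) = 2
  deg(3) = 2
  deg(4) = 2
  deg(5) = 2
  deg(6) = 2

Step 2: Count vertices with odd degree:
  All vertices have even degree (0 odd-degree vertices)

Step 3: Apply Euler's theorem:
  - Eulerian circuit exists iff graph is connected and all vertices have even degree
  - Eulerian path exists iff graph is connected and has 0 or 2 odd-degree vertices

Graph is connected with 0 odd-degree vertices.
Both Eulerian circuit and Eulerian path exist.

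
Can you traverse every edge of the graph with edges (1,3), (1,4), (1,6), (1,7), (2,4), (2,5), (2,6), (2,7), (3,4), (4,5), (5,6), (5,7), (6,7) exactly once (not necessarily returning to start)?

Step 1: Find the degree of each vertex:
  deg(1) = 4
  deg(2) = 4
  deg(3) = 2
  deg(4) = 4
  deg(5) = 4
  deg(6) = 4
  deg(7) = 4

Step 2: Count vertices with odd degree:
  All vertices have even degree (0 odd-degree vertices)

Step 3: Apply Euler's theorem:
  - Eulerian circuit exists iff graph is connected and all vertices have even degree
  - Eulerian path exists iff graph is connected and has 0 or 2 odd-degree vertices

Graph is connected with 0 odd-degree vertices.
Both Eulerian circuit and Eulerian path exist.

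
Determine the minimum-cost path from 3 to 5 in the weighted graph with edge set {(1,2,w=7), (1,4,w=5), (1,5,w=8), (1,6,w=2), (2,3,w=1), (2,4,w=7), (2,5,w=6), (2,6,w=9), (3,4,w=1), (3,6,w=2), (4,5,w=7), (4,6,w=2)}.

Step 1: Build adjacency list with weights:
  1: 2(w=7), 4(w=5), 5(w=8), 6(w=2)
  2: 1(w=7), 3(w=1), 4(w=7), 5(w=6), 6(w=9)
  3: 2(w=1), 4(w=1), 6(w=2)
  4: 1(w=5), 2(w=7), 3(w=1), 5(w=7), 6(w=2)
  5: 1(w=8), 2(w=6), 4(w=7)
  6: 1(w=2), 2(w=9), 3(w=2), 4(w=2)

Step 2: Apply Dijkstra's algorithm from vertex 3:
  Visit vertex 3 (distance=0)
    Update dist[2] = 1
    Update dist[4] = 1
    Update dist[6] = 2
  Visit vertex 2 (distance=1)
    Update dist[1] = 8
    Update dist[5] = 7
  Visit vertex 4 (distance=1)
    Update dist[1] = 6
  Visit vertex 6 (distance=2)
    Update dist[1] = 4
  Visit vertex 1 (distance=4)
  Visit vertex 5 (distance=7)

Step 3: Shortest path: 3 -> 2 -> 5
Total weight: 1 + 6 = 7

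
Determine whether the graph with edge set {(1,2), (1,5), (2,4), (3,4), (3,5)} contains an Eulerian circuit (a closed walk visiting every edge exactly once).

Step 1: Find the degree of each vertex:
  deg(1) = 2
  deg(2) = 2
  deg(3) = 2
  deg(4) = 2
  deg(5) = 2

Step 2: Count vertices with odd degree:
  All vertices have even degree (0 odd-degree vertices)

Step 3: Apply Euler's theorem:
  - Eulerian circuit exists iff graph is connected and all vertices have even degree
  - Eulerian path exists iff graph is connected and has 0 or 2 odd-degree vertices

Graph is connected with 0 odd-degree vertices.
Both Eulerian circuit and Eulerian path exist.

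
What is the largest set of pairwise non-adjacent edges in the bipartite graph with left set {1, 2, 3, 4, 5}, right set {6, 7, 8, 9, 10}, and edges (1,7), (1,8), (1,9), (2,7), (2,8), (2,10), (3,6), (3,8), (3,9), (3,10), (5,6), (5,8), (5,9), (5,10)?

Step 1: List the neighbors of each left vertex:
  1: 7, 8, 9
  2: 7, 8, 10
  3: 6, 8, 9, 10
  4: (none)
  5: 6, 8, 9, 10

Step 2: Greedily match left vertices, then look for augmenting paths:
  Match 1 -- 7
  Match 2 -- 8
  Match 3 -- 6
  Match 5 -- 9
  No augmenting path remains.

Step 3: Verify this is maximum:
  Matching has size 4. The vertex set {1, 2, 3, 5} covers every edge and has size 4; any matching has at most one edge per cover vertex, so 4 is maximum (König's theorem).

Maximum matching: {(1,7), (2,8), (3,6), (5,9)}
Size: 4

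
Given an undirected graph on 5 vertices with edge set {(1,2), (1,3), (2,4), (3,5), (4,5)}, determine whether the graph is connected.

Step 1: Build adjacency list from edges:
  1: 2, 3
  2: 1, 4
  3: 1, 5
  4: 2, 5
  5: 3, 4

Step 2: Run BFS/DFS from vertex 1:
  Visited: {1, 2, 3, 4, 5}
  Reached 5 of 5 vertices

Step 3: All 5 vertices reached from vertex 1, so the graph is connected.
Answer: Yes, the graph is connected.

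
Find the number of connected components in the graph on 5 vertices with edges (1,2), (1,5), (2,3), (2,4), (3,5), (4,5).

Step 1: Build adjacency list from edges:
  1: 2, 5
  2: 1, 3, 4
  3: 2, 5
  4: 2, 5
  5: 1, 3, 4

Step 2: Run BFS/DFS from vertex 1:
  Visited: {1, 2, 5, 3, 4}
  Reached 5 of 5 vertices

Step 3: All 5 vertices reached from vertex 1, so the graph is connected.
Number of connected components: 1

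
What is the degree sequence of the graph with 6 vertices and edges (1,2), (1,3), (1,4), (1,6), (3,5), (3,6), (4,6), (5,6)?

Step 1: Count edges incident to each vertex:
  deg(1) = 4 (neighbors: 2, 3, 4, 6)
  deg(2) = 1 (neighbors: 1)
  deg(3) = 3 (neighbors: 1, 5, 6)
  deg(4) = 2 (neighbors: 1, 6)
  deg(5) = 2 (neighbors: 3, 6)
  deg(6) = 4 (neighbors: 1, 3, 4, 5)

Step 2: Sort degrees in non-increasing order:
  Degrees: [4, 1, 3, 2, 2, 4] -> sorted: [4, 4, 3, 2, 2, 1]

Degree sequence: [4, 4, 3, 2, 2, 1]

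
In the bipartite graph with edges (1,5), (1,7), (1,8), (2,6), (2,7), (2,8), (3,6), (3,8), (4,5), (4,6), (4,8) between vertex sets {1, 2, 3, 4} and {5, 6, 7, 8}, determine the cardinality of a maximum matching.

Step 1: List the neighbors of each left vertex:
  1: 5, 7, 8
  2: 6, 7, 8
  3: 6, 8
  4: 5, 6, 8

Step 2: Greedily match left vertices, then look for augmenting paths:
  Match 1 -- 7
  Match 2 -- 6
  Match 3 -- 8
  Match 4 -- 5
  No augmenting path remains.

Step 3: Verify this is maximum:
  Matching size 4 = min(|L|, |R|) = min(4, 4), which is an upper bound, so this matching is maximum.

Maximum matching: {(1,7), (2,6), (3,8), (4,5)}
Size: 4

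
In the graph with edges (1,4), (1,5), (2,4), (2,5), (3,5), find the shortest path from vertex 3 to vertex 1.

Step 1: Build adjacency list:
  1: 4, 5
  2: 4, 5
  3: 5
  4: 1, 2
  5: 1, 2, 3

Step 2: BFS from vertex 3 to find shortest path to 1:
  vertex 5 reached at distance 1
  vertex 1 reached at distance 2

Step 3: Shortest path: 3 -> 5 -> 1
Path length: 2 edges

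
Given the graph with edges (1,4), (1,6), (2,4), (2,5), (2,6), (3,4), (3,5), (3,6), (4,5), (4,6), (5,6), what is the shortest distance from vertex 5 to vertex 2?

Step 1: Build adjacency list:
  1: 4, 6
  2: 4, 5, 6
  3: 4, 5, 6
  4: 1, 2, 3, 5, 6
  5: 2, 3, 4, 6
  6: 1, 2, 3, 4, 5

Step 2: BFS from vertex 5 to find shortest path to 2:
  vertex 2 reached at distance 1

Step 3: Shortest path: 5 -> 2
Path length: 1 edge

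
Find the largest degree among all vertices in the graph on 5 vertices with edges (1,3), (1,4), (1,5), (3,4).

Step 1: Count edges incident to each vertex:
  deg(1) = 3 (neighbors: 3, 4, 5)
  deg(2) = 0 (neighbors: none)
  deg(3) = 2 (neighbors: 1, 4)
  deg(4) = 2 (neighbors: 1, 3)
  deg(5) = 1 (neighbors: 1)

Step 2: Find maximum:
  max(3, 0, 2, 2, 1) = 3 (vertex 1)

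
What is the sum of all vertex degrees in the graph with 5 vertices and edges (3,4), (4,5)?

Step 1: Count edges incident to each vertex:
  deg(1) = 0 (neighbors: none)
  deg(2) = 0 (neighbors: none)
  deg(3) = 1 (neighbors: 4)
  deg(4) = 2 (neighbors: 3, 5)
  deg(5) = 1 (neighbors: 4)

Step 2: Sum all degrees:
  0 + 0 + 1 + 2 + 1 = 4

Verification: sum of degrees = 2 * |E| = 2 * 2 = 4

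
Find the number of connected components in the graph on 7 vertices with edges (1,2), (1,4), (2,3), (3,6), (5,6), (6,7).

Step 1: Build adjacency list from edges:
  1: 2, 4
  2: 1, 3
  3: 2, 6
  4: 1
  5: 6
  6: 3, 5, 7
  7: 6

Step 2: Run BFS/DFS from vertex 1:
  Visited: {1, 2, 4, 3, 6, 5, 7}
  Reached 7 of 7 vertices

Step 3: All 7 vertices reached from vertex 1, so the graph is connected.
Number of connected components: 1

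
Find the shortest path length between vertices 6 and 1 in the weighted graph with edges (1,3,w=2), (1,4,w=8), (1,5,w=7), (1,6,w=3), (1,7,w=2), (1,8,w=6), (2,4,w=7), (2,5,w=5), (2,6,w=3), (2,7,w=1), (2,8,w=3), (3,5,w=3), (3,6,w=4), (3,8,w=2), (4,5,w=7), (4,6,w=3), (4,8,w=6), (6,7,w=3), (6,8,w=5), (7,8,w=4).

Step 1: Build adjacency list with weights:
  1: 3(w=2), 4(w=8), 5(w=7), 6(w=3), 7(w=2), 8(w=6)
  2: 4(w=7), 5(w=5), 6(w=3), 7(w=1), 8(w=3)
  3: 1(w=2), 5(w=3), 6(w=4), 8(w=2)
  4: 1(w=8), 2(w=7), 5(w=7), 6(w=3), 8(w=6)
  5: 1(w=7), 2(w=5), 3(w=3), 4(w=7)
  6: 1(w=3), 2(w=3), 3(w=4), 4(w=3), 7(w=3), 8(w=5)
  7: 1(w=2), 2(w=1), 6(w=3), 8(w=4)
  8: 1(w=6), 2(w=3), 3(w=2), 4(w=6), 6(w=5), 7(w=4)

Step 2: Apply Dijkstra's algorithm from vertex 6:
  Visit vertex 6 (distance=0)
    Update dist[1] = 3
    Update dist[2] = 3
    Update dist[3] = 4
    Update dist[4] = 3
    Update dist[7] = 3
    Update dist[8] = 5
  Visit vertex 1 (distance=3)
    Update dist[5] = 10

Step 3: Shortest path: 6 -> 1
Total weight: 3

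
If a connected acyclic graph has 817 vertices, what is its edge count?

A tree on n vertices always has exactly n - 1 edges.
For n = 817: edges = 817 - 1 = 816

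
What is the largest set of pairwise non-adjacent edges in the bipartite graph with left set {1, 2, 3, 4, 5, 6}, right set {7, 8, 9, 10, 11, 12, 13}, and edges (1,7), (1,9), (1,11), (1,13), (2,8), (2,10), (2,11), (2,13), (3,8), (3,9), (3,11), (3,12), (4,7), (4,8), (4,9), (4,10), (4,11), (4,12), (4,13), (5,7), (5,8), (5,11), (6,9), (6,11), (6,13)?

Step 1: List the neighbors of each left vertex:
  1: 7, 9, 11, 13
  2: 8, 10, 11, 13
  3: 8, 9, 11, 12
  4: 7, 8, 9, 10, 11, 12, 13
  5: 7, 8, 11
  6: 9, 11, 13

Step 2: Greedily match left vertices, then look for augmenting paths:
  Match 1 -- 7
  Match 2 -- 8
  Match 3 -- 9
  Match 4 -- 10
  Match 5 -- 11
  Match 6 -- 13
  No augmenting path remains.

Step 3: Verify this is maximum:
  Matching size 6 = min(|L|, |R|) = min(6, 7), which is an upper bound, so this matching is maximum.

Maximum matching: {(1,7), (2,8), (3,9), (4,10), (5,11), (6,13)}
Size: 6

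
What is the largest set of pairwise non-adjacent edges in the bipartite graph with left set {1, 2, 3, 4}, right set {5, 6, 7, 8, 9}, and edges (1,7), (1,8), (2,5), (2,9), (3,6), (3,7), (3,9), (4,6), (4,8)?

Step 1: List the neighbors of each left vertex:
  1: 7, 8
  2: 5, 9
  3: 6, 7, 9
  4: 6, 8

Step 2: Greedily match left vertices, then look for augmenting paths:
  Match 1 -- 7
  Match 2 -- 5
  Match 3 -- 6
  Match 4 -- 8
  No augmenting path remains.

Step 3: Verify this is maximum:
  Matching size 4 = min(|L|, |R|) = min(4, 5), which is an upper bound, so this matching is maximum.

Maximum matching: {(1,7), (2,5), (3,6), (4,8)}
Size: 4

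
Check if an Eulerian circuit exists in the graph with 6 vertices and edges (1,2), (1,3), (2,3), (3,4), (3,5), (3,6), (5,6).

Step 1: Find the degree of each vertex:
  deg(1) = 2
  deg(2) = 2
  deg(3) = 5
  deg(4) = 1
  deg(5) = 2
  deg(6) = 2

Step 2: Count vertices with odd degree:
  Odd-degree vertices: 3, 4 (2 total)

Step 3: Apply Euler's theorem:
  - Eulerian circuit exists iff graph is connected and all vertices have even degree
  - Eulerian path exists iff graph is connected and has 0 or 2 odd-degree vertices

Graph is connected with exactly 2 odd-degree vertices (3, 4).
Eulerian path exists (starting and ending at the odd-degree vertices), but no Eulerian circuit.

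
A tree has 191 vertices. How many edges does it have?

A tree on n vertices always has exactly n - 1 edges.
For n = 191: edges = 191 - 1 = 190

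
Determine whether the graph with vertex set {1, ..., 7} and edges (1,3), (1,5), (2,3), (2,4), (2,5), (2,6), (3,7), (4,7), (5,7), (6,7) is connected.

Step 1: Build adjacency list from edges:
  1: 3, 5
  2: 3, 4, 5, 6
  3: 1, 2, 7
  4: 2, 7
  5: 1, 2, 7
  6: 2, 7
  7: 3, 4, 5, 6

Step 2: Run BFS/DFS from vertex 1:
  Visited: {1, 3, 5, 2, 7, 4, 6}
  Reached 7 of 7 vertices

Step 3: All 7 vertices reached from vertex 1, so the graph is connected.
Answer: Yes, the graph is connected.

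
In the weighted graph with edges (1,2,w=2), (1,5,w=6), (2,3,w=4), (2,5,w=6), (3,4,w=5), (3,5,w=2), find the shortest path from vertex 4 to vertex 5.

Step 1: Build adjacency list with weights:
  1: 2(w=2), 5(w=6)
  2: 1(w=2), 3(w=4), 5(w=6)
  3: 2(w=4), 4(w=5), 5(w=2)
  4: 3(w=5)
  5: 1(w=6), 2(w=6), 3(w=2)

Step 2: Apply Dijkstra's algorithm from vertex 4:
  Visit vertex 4 (distance=0)
    Update dist[3] = 5
  Visit vertex 3 (distance=5)
    Update dist[2] = 9
    Update dist[5] = 7
  Visit vertex 5 (distance=7)
    Update dist[1] = 13

Step 3: Shortest path: 4 -> 3 -> 5
Total weight: 5 + 2 = 7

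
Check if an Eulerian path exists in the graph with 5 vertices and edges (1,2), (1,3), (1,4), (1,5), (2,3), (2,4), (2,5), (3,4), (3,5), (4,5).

Step 1: Find the degree of each vertex:
  deg(1) = 4
  deg(2) = 4
  deg(3) = 4
  deg(4) = 4
  deg(5) = 4

Step 2: Count vertices with odd degree:
  All vertices have even degree (0 odd-degree vertices)

Step 3: Apply Euler's theorem:
  - Eulerian circuit exists iff graph is connected and all vertices have even degree
  - Eulerian path exists iff graph is connected and has 0 or 2 odd-degree vertices

Graph is connected with 0 odd-degree vertices.
Both Eulerian circuit and Eulerian path exist.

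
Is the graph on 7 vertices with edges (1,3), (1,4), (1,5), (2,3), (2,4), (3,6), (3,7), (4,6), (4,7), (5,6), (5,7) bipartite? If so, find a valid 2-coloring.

Step 1: Attempt 2-coloring using BFS:
  Start at vertex 1, assign color 0
  Color vertex 3 with color 1 (neighbor of 1)
  Color vertex 4 with color 1 (neighbor of 1)
  Color vertex 5 with color 1 (neighbor of 1)
  Color vertex 2 with color 0 (neighbor of 3)
  Color vertex 6 with color 0 (neighbor of 3)
  Color vertex 7 with color 0 (neighbor of 3)

Step 2: 2-coloring succeeded. No conflicts found.
  Set A (color 0): {1, 2, 6, 7}
  Set B (color 1): {3, 4, 5}

The graph is bipartite with partition {1, 2, 6, 7}, {3, 4, 5}.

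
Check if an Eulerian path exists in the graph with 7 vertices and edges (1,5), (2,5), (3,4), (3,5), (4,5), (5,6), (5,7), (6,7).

Step 1: Find the degree of each vertex:
  deg(1) = 1
  deg(2) = 1
  deg(3) = 2
  deg(4) = 2
  deg(5) = 6
  deg(6) = 2
  deg(7) = 2

Step 2: Count vertices with odd degree:
  Odd-degree vertices: 1, 2 (2 total)

Step 3: Apply Euler's theorem:
  - Eulerian circuit exists iff graph is connected and all vertices have even degree
  - Eulerian path exists iff graph is connected and has 0 or 2 odd-degree vertices

Graph is connected with exactly 2 odd-degree vertices (1, 2).
Eulerian path exists (starting and ending at the odd-degree vertices), but no Eulerian circuit.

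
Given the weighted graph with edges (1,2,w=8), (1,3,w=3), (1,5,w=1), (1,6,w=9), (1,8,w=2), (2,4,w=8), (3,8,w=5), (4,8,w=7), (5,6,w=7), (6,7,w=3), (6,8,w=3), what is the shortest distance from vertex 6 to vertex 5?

Step 1: Build adjacency list with weights:
  1: 2(w=8), 3(w=3), 5(w=1), 6(w=9), 8(w=2)
  2: 1(w=8), 4(w=8)
  3: 1(w=3), 8(w=5)
  4: 2(w=8), 8(w=7)
  5: 1(w=1), 6(w=7)
  6: 1(w=9), 5(w=7), 7(w=3), 8(w=3)
  7: 6(w=3)
  8: 1(w=2), 3(w=5), 4(w=7), 6(w=3)

Step 2: Apply Dijkstra's algorithm from vertex 6:
  Visit vertex 6 (distance=0)
    Update dist[1] = 9
    Update dist[5] = 7
    Update dist[7] = 3
    Update dist[8] = 3
  Visit vertex 7 (distance=3)
  Visit vertex 8 (distance=3)
    Update dist[1] = 5
    Update dist[3] = 8
    Update dist[4] = 10
  Visit vertex 1 (distance=5)
    Update dist[2] = 13
    Update dist[5] = 6
  Visit vertex 5 (distance=6)

Step 3: Shortest path: 6 -> 8 -> 1 -> 5
Total weight: 3 + 2 + 1 = 6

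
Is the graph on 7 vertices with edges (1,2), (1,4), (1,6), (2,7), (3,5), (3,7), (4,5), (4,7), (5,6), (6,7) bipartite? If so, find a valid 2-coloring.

Step 1: Attempt 2-coloring using BFS:
  Start at vertex 1, assign color 0
  Color vertex 2 with color 1 (neighbor of 1)
  Color vertex 4 with color 1 (neighbor of 1)
  Color vertex 6 with color 1 (neighbor of 1)
  Color vertex 7 with color 0 (neighbor of 2)
  Color vertex 5 with color 0 (neighbor of 4)
  Color vertex 3 with color 1 (neighbor of 7)

Step 2: 2-coloring succeeded. No conflicts found.
  Set A (color 0): {1, 5, 7}
  Set B (color 1): {2, 3, 4, 6}

The graph is bipartite with partition {1, 5, 7}, {2, 3, 4, 6}.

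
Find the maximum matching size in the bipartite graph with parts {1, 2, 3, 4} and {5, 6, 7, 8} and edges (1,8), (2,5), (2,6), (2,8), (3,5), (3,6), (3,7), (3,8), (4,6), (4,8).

Step 1: List the neighbors of each left vertex:
  1: 8
  2: 5, 6, 8
  3: 5, 6, 7, 8
  4: 6, 8

Step 2: Greedily match left vertices, then look for augmenting paths:
  Match 1 -- 8
  Match 2 -- 5
  Match 3 -- 7
  Match 4 -- 6
  No augmenting path remains.

Step 3: Verify this is maximum:
  Matching size 4 = min(|L|, |R|) = min(4, 4), which is an upper bound, so this matching is maximum.

Maximum matching: {(1,8), (2,5), (3,7), (4,6)}
Size: 4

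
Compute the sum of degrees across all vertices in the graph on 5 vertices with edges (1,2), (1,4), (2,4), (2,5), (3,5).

Step 1: Count edges incident to each vertex:
  deg(1) = 2 (neighbors: 2, 4)
  deg(2) = 3 (neighbors: 1, 4, 5)
  deg(3) = 1 (neighbors: 5)
  deg(4) = 2 (neighbors: 1, 2)
  deg(5) = 2 (neighbors: 2, 3)

Step 2: Sum all degrees:
  2 + 3 + 1 + 2 + 2 = 10

Verification: sum of degrees = 2 * |E| = 2 * 5 = 10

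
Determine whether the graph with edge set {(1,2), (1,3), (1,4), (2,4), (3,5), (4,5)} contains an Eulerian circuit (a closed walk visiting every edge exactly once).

Step 1: Find the degree of each vertex:
  deg(1) = 3
  deg(2) = 2
  deg(3) = 2
  deg(4) = 3
  deg(5) = 2

Step 2: Count vertices with odd degree:
  Odd-degree vertices: 1, 4 (2 total)

Step 3: Apply Euler's theorem:
  - Eulerian circuit exists iff graph is connected and all vertices have even degree
  - Eulerian path exists iff graph is connected and has 0 or 2 odd-degree vertices

Graph is connected with exactly 2 odd-degree vertices (1, 4).
Eulerian path exists (starting and ending at the odd-degree vertices), but no Eulerian circuit.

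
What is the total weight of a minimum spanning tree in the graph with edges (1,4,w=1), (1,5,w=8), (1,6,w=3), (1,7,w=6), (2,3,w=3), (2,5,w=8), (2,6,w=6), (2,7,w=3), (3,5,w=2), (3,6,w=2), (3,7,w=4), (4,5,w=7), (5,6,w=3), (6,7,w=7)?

Apply Kruskal's algorithm (sort edges by weight, add if no cycle):

Sorted edges by weight:
  (1,4) w=1
  (3,5) w=2
  (3,6) w=2
  (1,6) w=3
  (2,7) w=3
  (2,3) w=3
  (5,6) w=3
  (3,7) w=4
  (1,7) w=6
  (2,6) w=6
  (4,5) w=7
  (6,7) w=7
  (1,5) w=8
  (2,5) w=8

Add edge (1,4) w=1 -- no cycle. Running total: 1
Add edge (3,5) w=2 -- no cycle. Running total: 3
Add edge (3,6) w=2 -- no cycle. Running total: 5
Add edge (1,6) w=3 -- no cycle. Running total: 8
Add edge (2,7) w=3 -- no cycle. Running total: 11
Add edge (2,3) w=3 -- no cycle. Running total: 14

MST edges: (1,4,w=1), (3,5,w=2), (3,6,w=2), (1,6,w=3), (2,7,w=3), (2,3,w=3)
Total MST weight: 1 + 2 + 2 + 3 + 3 + 3 = 14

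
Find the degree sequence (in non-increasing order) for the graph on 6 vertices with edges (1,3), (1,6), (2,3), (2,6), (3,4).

Step 1: Count edges incident to each vertex:
  deg(1) = 2 (neighbors: 3, 6)
  deg(2) = 2 (neighbors: 3, 6)
  deg(3) = 3 (neighbors: 1, 2, 4)
  deg(4) = 1 (neighbors: 3)
  deg(5) = 0 (neighbors: none)
  deg(6) = 2 (neighbors: 1, 2)

Step 2: Sort degrees in non-increasing order:
  Degrees: [2, 2, 3, 1, 0, 2] -> sorted: [3, 2, 2, 2, 1, 0]

Degree sequence: [3, 2, 2, 2, 1, 0]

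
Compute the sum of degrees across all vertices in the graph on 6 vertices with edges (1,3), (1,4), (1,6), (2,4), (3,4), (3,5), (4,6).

Step 1: Count edges incident to each vertex:
  deg(1) = 3 (neighbors: 3, 4, 6)
  deg(2) = 1 (neighbors: 4)
  deg(3) = 3 (neighbors: 1, 4, 5)
  deg(4) = 4 (neighbors: 1, 2, 3, 6)
  deg(5) = 1 (neighbors: 3)
  deg(6) = 2 (neighbors: 1, 4)

Step 2: Sum all degrees:
  3 + 1 + 3 + 4 + 1 + 2 = 14

Verification: sum of degrees = 2 * |E| = 2 * 7 = 14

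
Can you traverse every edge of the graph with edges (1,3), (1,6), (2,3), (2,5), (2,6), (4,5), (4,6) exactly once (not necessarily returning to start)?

Step 1: Find the degree of each vertex:
  deg(1) = 2
  deg(2) = 3
  deg(3) = 2
  deg(4) = 2
  deg(5) = 2
  deg(6) = 3

Step 2: Count vertices with odd degree:
  Odd-degree vertices: 2, 6 (2 total)

Step 3: Apply Euler's theorem:
  - Eulerian circuit exists iff graph is connected and all vertices have even degree
  - Eulerian path exists iff graph is connected and has 0 or 2 odd-degree vertices

Graph is connected with exactly 2 odd-degree vertices (2, 6).
Eulerian path exists (starting and ending at the odd-degree vertices), but no Eulerian circuit.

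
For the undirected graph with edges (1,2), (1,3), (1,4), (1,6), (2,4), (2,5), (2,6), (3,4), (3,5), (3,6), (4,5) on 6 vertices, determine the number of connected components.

Step 1: Build adjacency list from edges:
  1: 2, 3, 4, 6
  2: 1, 4, 5, 6
  3: 1, 4, 5, 6
  4: 1, 2, 3, 5
  5: 2, 3, 4
  6: 1, 2, 3

Step 2: Run BFS/DFS from vertex 1:
  Visited: {1, 2, 3, 4, 6, 5}
  Reached 6 of 6 vertices

Step 3: All 6 vertices reached from vertex 1, so the graph is connected.
Number of connected components: 1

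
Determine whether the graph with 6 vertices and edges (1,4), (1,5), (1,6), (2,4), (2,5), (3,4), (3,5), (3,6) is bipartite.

Step 1: Attempt 2-coloring using BFS:
  Start at vertex 1, assign color 0
  Color vertex 4 with color 1 (neighbor of 1)
  Color vertex 5 with color 1 (neighbor of 1)
  Color vertex 6 with color 1 (neighbor of 1)
  Color vertex 2 with color 0 (neighbor of 4)
  Color vertex 3 with color 0 (neighbor of 4)

Step 2: 2-coloring succeeded. No conflicts found.
  Set A (color 0): {1, 2, 3}
  Set B (color 1): {4, 5, 6}

The graph is bipartite with partition {1, 2, 3}, {4, 5, 6}.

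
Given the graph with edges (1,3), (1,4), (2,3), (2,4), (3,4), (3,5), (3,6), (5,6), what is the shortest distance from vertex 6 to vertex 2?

Step 1: Build adjacency list:
  1: 3, 4
  2: 3, 4
  3: 1, 2, 4, 5, 6
  4: 1, 2, 3
  5: 3, 6
  6: 3, 5

Step 2: BFS from vertex 6 to find shortest path to 2:
  vertex 3 reached at distance 1
  vertex 5 reached at distance 1
  vertex 1 reached at distance 2
  vertex 2 reached at distance 2

Step 3: Shortest path: 6 -> 3 -> 2
Path length: 2 edges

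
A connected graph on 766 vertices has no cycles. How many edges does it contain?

A tree on n vertices always has exactly n - 1 edges.
For n = 766: edges = 766 - 1 = 765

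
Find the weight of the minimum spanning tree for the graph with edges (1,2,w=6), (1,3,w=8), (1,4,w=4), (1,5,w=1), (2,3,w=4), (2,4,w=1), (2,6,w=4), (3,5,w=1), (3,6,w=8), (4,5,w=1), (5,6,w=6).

Apply Kruskal's algorithm (sort edges by weight, add if no cycle):

Sorted edges by weight:
  (1,5) w=1
  (2,4) w=1
  (3,5) w=1
  (4,5) w=1
  (1,4) w=4
  (2,3) w=4
  (2,6) w=4
  (1,2) w=6
  (5,6) w=6
  (1,3) w=8
  (3,6) w=8

Add edge (1,5) w=1 -- no cycle. Running total: 1
Add edge (2,4) w=1 -- no cycle. Running total: 2
Add edge (3,5) w=1 -- no cycle. Running total: 3
Add edge (4,5) w=1 -- no cycle. Running total: 4
Skip edge (1,4) w=4 -- would create cycle
Skip edge (2,3) w=4 -- would create cycle
Add edge (2,6) w=4 -- no cycle. Running total: 8

MST edges: (1,5,w=1), (2,4,w=1), (3,5,w=1), (4,5,w=1), (2,6,w=4)
Total MST weight: 1 + 1 + 1 + 1 + 4 = 8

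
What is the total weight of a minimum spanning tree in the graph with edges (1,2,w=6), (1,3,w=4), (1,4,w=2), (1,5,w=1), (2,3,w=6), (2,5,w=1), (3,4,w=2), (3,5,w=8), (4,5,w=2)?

Apply Kruskal's algorithm (sort edges by weight, add if no cycle):

Sorted edges by weight:
  (1,5) w=1
  (2,5) w=1
  (1,4) w=2
  (3,4) w=2
  (4,5) w=2
  (1,3) w=4
  (1,2) w=6
  (2,3) w=6
  (3,5) w=8

Add edge (1,5) w=1 -- no cycle. Running total: 1
Add edge (2,5) w=1 -- no cycle. Running total: 2
Add edge (1,4) w=2 -- no cycle. Running total: 4
Add edge (3,4) w=2 -- no cycle. Running total: 6

MST edges: (1,5,w=1), (2,5,w=1), (1,4,w=2), (3,4,w=2)
Total MST weight: 1 + 1 + 2 + 2 = 6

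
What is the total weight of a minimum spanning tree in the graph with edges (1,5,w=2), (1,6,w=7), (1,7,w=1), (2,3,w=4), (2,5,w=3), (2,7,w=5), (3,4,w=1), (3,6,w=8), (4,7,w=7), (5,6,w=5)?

Apply Kruskal's algorithm (sort edges by weight, add if no cycle):

Sorted edges by weight:
  (1,7) w=1
  (3,4) w=1
  (1,5) w=2
  (2,5) w=3
  (2,3) w=4
  (2,7) w=5
  (5,6) w=5
  (1,6) w=7
  (4,7) w=7
  (3,6) w=8

Add edge (1,7) w=1 -- no cycle. Running total: 1
Add edge (3,4) w=1 -- no cycle. Running total: 2
Add edge (1,5) w=2 -- no cycle. Running total: 4
Add edge (2,5) w=3 -- no cycle. Running total: 7
Add edge (2,3) w=4 -- no cycle. Running total: 11
Skip edge (2,7) w=5 -- would create cycle
Add edge (5,6) w=5 -- no cycle. Running total: 16

MST edges: (1,7,w=1), (3,4,w=1), (1,5,w=2), (2,5,w=3), (2,3,w=4), (5,6,w=5)
Total MST weight: 1 + 1 + 2 + 3 + 4 + 5 = 16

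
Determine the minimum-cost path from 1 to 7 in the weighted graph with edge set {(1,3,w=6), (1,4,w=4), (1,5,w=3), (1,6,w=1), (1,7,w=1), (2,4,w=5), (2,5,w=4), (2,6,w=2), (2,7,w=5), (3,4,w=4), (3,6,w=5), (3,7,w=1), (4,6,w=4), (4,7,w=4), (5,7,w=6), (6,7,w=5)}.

Step 1: Build adjacency list with weights:
  1: 3(w=6), 4(w=4), 5(w=3), 6(w=1), 7(w=1)
  2: 4(w=5), 5(w=4), 6(w=2), 7(w=5)
  3: 1(w=6), 4(w=4), 6(w=5), 7(w=1)
  4: 1(w=4), 2(w=5), 3(w=4), 6(w=4), 7(w=4)
  5: 1(w=3), 2(w=4), 7(w=6)
  6: 1(w=1), 2(w=2), 3(w=5), 4(w=4), 7(w=5)
  7: 1(w=1), 2(w=5), 3(w=1), 4(w=4), 5(w=6), 6(w=5)

Step 2: Apply Dijkstra's algorithm from vertex 1:
  Visit vertex 1 (distance=0)
    Update dist[3] = 6
    Update dist[4] = 4
    Update dist[5] = 3
    Update dist[6] = 1
    Update dist[7] = 1
  Visit vertex 6 (distance=1)
    Update dist[2] = 3
  Visit vertex 7 (distance=1)
    Update dist[3] = 2

Step 3: Shortest path: 1 -> 7
Total weight: 1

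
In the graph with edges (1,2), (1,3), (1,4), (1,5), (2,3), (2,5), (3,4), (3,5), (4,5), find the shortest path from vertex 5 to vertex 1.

Step 1: Build adjacency list:
  1: 2, 3, 4, 5
  2: 1, 3, 5
  3: 1, 2, 4, 5
  4: 1, 3, 5
  5: 1, 2, 3, 4

Step 2: BFS from vertex 5 to find shortest path to 1:
  vertex 1 reached at distance 1

Step 3: Shortest path: 5 -> 1
Path length: 1 edge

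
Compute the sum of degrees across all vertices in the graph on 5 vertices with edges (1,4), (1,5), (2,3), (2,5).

Step 1: Count edges incident to each vertex:
  deg(1) = 2 (neighbors: 4, 5)
  deg(2) = 2 (neighbors: 3, 5)
  deg(3) = 1 (neighbors: 2)
  deg(4) = 1 (neighbors: 1)
  deg(5) = 2 (neighbors: 1, 2)

Step 2: Sum all degrees:
  2 + 2 + 1 + 1 + 2 = 8

Verification: sum of degrees = 2 * |E| = 2 * 4 = 8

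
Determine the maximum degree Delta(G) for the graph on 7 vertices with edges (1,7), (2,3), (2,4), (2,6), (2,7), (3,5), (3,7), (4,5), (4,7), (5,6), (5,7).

Step 1: Count edges incident to each vertex:
  deg(1) = 1 (neighbors: 7)
  deg(2) = 4 (neighbors: 3, 4, 6, 7)
  deg(3) = 3 (neighbors: 2, 5, 7)
  deg(4) = 3 (neighbors: 2, 5, 7)
  deg(5) = 4 (neighbors: 3, 4, 6, 7)
  deg(6) = 2 (neighbors: 2, 5)
  deg(7) = 5 (neighbors: 1, 2, 3, 4, 5)

Step 2: Find maximum:
  max(1, 4, 3, 3, 4, 2, 5) = 5 (vertex 7)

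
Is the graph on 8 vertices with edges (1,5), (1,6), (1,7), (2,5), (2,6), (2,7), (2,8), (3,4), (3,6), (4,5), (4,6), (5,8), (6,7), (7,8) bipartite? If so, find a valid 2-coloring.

Step 1: Attempt 2-coloring using BFS:
  Start at vertex 1, assign color 0
  Color vertex 5 with color 1 (neighbor of 1)
  Color vertex 6 with color 1 (neighbor of 1)
  Color vertex 7 with color 1 (neighbor of 1)
  Color vertex 2 with color 0 (neighbor of 5)
  Color vertex 4 with color 0 (neighbor of 5)
  Color vertex 8 with color 0 (neighbor of 5)
  Color vertex 3 with color 0 (neighbor of 6)

Step 2: Conflict found! Vertices 6 and 7 are adjacent but have the same color.
This means the graph contains an odd cycle.

The graph is NOT bipartite.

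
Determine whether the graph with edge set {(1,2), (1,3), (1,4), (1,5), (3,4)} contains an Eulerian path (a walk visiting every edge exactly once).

Step 1: Find the degree of each vertex:
  deg(1) = 4
  deg(2) = 1
  deg(3) = 2
  deg(4) = 2
  deg(5) = 1

Step 2: Count vertices with odd degree:
  Odd-degree vertices: 2, 5 (2 total)

Step 3: Apply Euler's theorem:
  - Eulerian circuit exists iff graph is connected and all vertices have even degree
  - Eulerian path exists iff graph is connected and has 0 or 2 odd-degree vertices

Graph is connected with exactly 2 odd-degree vertices (2, 5).
Eulerian path exists (starting and ending at the odd-degree vertices), but no Eulerian circuit.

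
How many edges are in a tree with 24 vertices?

A tree on n vertices always has exactly n - 1 edges.
For n = 24: edges = 24 - 1 = 23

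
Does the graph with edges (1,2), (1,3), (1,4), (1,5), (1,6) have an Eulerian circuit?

Step 1: Find the degree of each vertex:
  deg(1) = 5
  deg(2) = 1
  deg(3) = 1
  deg(4) = 1
  deg(5) = 1
  deg(6) = 1

Step 2: Count vertices with odd degree:
  Odd-degree vertices: 1, 2, 3, 4, 5, 6 (6 total)

Step 3: Apply Euler's theorem:
  - Eulerian circuit exists iff graph is connected and all vertices have even degree
  - Eulerian path exists iff graph is connected and has 0 or 2 odd-degree vertices

Graph has 6 odd-degree vertices (need 0 or 2).
Neither Eulerian path nor Eulerian circuit exists.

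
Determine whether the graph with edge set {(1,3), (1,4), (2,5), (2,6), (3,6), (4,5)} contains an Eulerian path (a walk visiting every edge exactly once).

Step 1: Find the degree of each vertex:
  deg(1) = 2
  deg(2) = 2
  deg(3) = 2
  deg(4) = 2
  deg(5) = 2
  deg(6) = 2

Step 2: Count vertices with odd degree:
  All vertices have even degree (0 odd-degree vertices)

Step 3: Apply Euler's theorem:
  - Eulerian circuit exists iff graph is connected and all vertices have even degree
  - Eulerian path exists iff graph is connected and has 0 or 2 odd-degree vertices

Graph is connected with 0 odd-degree vertices.
Both Eulerian circuit and Eulerian path exist.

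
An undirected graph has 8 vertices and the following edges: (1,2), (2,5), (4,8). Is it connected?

Step 1: Build adjacency list from edges:
  1: 2
  2: 1, 5
  3: (none)
  4: 8
  5: 2
  6: (none)
  7: (none)
  8: 4

Step 2: Run BFS/DFS from vertex 1:
  Visited: {1, 2, 5}
  Reached 3 of 8 vertices

Step 3: Only 3 of 8 vertices reached. Graph is disconnected.
Connected components: {1, 2, 5}, {3}, {4, 8}, {6}, {7}
Answer: No, the graph is not connected (5 components).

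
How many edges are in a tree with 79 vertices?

A tree on n vertices always has exactly n - 1 edges.
For n = 79: edges = 79 - 1 = 78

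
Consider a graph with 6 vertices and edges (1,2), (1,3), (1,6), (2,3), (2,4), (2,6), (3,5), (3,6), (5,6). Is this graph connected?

Step 1: Build adjacency list from edges:
  1: 2, 3, 6
  2: 1, 3, 4, 6
  3: 1, 2, 5, 6
  4: 2
  5: 3, 6
  6: 1, 2, 3, 5

Step 2: Run BFS/DFS from vertex 1:
  Visited: {1, 2, 3, 6, 4, 5}
  Reached 6 of 6 vertices

Step 3: All 6 vertices reached from vertex 1, so the graph is connected.
Answer: Yes, the graph is connected.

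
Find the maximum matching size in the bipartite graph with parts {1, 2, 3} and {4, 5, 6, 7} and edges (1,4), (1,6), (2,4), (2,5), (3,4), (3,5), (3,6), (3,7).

Step 1: List the neighbors of each left vertex:
  1: 4, 6
  2: 4, 5
  3: 4, 5, 6, 7

Step 2: Greedily match left vertices, then look for augmenting paths:
  Match 1 -- 4
  Match 2 -- 5
  Match 3 -- 6
  No augmenting path remains.

Step 3: Verify this is maximum:
  Matching size 3 = min(|L|, |R|) = min(3, 4), which is an upper bound, so this matching is maximum.

Maximum matching: {(1,4), (2,5), (3,6)}
Size: 3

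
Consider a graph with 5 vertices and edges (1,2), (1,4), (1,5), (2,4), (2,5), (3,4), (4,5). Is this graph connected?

Step 1: Build adjacency list from edges:
  1: 2, 4, 5
  2: 1, 4, 5
  3: 4
  4: 1, 2, 3, 5
  5: 1, 2, 4

Step 2: Run BFS/DFS from vertex 1:
  Visited: {1, 2, 4, 5, 3}
  Reached 5 of 5 vertices

Step 3: All 5 vertices reached from vertex 1, so the graph is connected.
Answer: Yes, the graph is connected.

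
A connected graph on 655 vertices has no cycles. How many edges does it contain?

A tree on n vertices always has exactly n - 1 edges.
For n = 655: edges = 655 - 1 = 654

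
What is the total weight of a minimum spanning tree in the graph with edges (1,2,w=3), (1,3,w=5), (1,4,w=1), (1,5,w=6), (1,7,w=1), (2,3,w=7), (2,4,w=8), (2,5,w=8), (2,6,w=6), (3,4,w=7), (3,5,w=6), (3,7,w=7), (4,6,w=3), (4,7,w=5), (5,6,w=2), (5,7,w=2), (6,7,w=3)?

Apply Kruskal's algorithm (sort edges by weight, add if no cycle):

Sorted edges by weight:
  (1,4) w=1
  (1,7) w=1
  (5,6) w=2
  (5,7) w=2
  (1,2) w=3
  (4,6) w=3
  (6,7) w=3
  (1,3) w=5
  (4,7) w=5
  (1,5) w=6
  (2,6) w=6
  (3,5) w=6
  (2,3) w=7
  (3,4) w=7
  (3,7) w=7
  (2,4) w=8
  (2,5) w=8

Add edge (1,4) w=1 -- no cycle. Running total: 1
Add edge (1,7) w=1 -- no cycle. Running total: 2
Add edge (5,6) w=2 -- no cycle. Running total: 4
Add edge (5,7) w=2 -- no cycle. Running total: 6
Add edge (1,2) w=3 -- no cycle. Running total: 9
Skip edge (4,6) w=3 -- would create cycle
Skip edge (6,7) w=3 -- would create cycle
Add edge (1,3) w=5 -- no cycle. Running total: 14

MST edges: (1,4,w=1), (1,7,w=1), (5,6,w=2), (5,7,w=2), (1,2,w=3), (1,3,w=5)
Total MST weight: 1 + 1 + 2 + 2 + 3 + 5 = 14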